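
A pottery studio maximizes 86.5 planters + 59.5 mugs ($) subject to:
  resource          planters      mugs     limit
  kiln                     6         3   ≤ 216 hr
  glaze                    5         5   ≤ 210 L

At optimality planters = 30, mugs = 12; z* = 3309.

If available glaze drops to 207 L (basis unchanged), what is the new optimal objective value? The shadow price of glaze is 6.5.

3289.5

Δb = -3, so new z* = 3309 + (6.5)·(-3) = 3309 − 19.5 = 3289.5.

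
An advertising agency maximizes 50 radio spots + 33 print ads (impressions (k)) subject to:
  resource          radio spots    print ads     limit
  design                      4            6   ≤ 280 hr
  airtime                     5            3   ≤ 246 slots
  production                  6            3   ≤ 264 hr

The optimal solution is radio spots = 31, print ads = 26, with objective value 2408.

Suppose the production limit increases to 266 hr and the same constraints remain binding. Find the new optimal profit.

2422

At the optimum: design uses 280 of 280 (binding); airtime uses 233 of 246 (slack = 13); production uses 264 of 264 (binding).
Since airtime is not tight, its dual is 0.
Dual feasibility on the basic columns requires 4·y_design + 6·y_production = 50, 6·y_design + 3·y_production = 33.
This yields shadow prices y_design = 2, y_production = 7.
Δz = y_production·Δb = 7 × (2) = 14, so new z* = 2408 + 14 = 2422.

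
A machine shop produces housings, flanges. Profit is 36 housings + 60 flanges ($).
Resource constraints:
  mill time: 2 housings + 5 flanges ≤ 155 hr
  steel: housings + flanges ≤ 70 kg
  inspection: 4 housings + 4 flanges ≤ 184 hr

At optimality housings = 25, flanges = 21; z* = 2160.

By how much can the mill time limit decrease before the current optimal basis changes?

Binding constraints: mill time, inspection. The basis is B = [[2,5],[4,4]] with det -12.
Per unit decrease in mill time, x* moves by d = (0.3333, -0.3333).
The basis stays optimal until flanges reaches 0; allowable decrease = 63 hr.

63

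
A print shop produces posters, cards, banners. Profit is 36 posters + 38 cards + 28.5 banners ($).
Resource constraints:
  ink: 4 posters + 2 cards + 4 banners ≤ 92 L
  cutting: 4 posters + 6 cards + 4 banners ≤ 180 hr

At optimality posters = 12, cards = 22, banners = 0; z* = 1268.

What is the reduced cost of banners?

-7.5

Check each constraint at x*: ink 92/92 (tight); cutting 180/180 (tight).
Dual feasibility on the basic columns requires 4·y_ink + 4·y_cutting = 36, 2·y_ink + 6·y_cutting = 38.
Solving: y_ink = 4, y_cutting = 5.
Reduced cost of banners: c₃ − yᵀa₃ = 28.5 − (4·4 + 5·4) = 28.5 − 36 = -7.5.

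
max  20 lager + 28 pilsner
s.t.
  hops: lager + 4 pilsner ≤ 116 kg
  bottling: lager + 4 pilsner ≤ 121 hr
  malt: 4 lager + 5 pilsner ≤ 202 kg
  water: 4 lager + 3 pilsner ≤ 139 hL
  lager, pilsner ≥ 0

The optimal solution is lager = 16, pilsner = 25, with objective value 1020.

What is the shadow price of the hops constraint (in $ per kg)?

4

At the optimum: hops uses 116 of 116 (binding); bottling uses 116 of 121 (slack = 5); malt uses 189 of 202 (slack = 13); water uses 139 of 139 (binding).
By complementary slackness, y = 0 for the non-binding constraints.
From A_Bᵀ y = c: 1·y_hops + 4·y_water = 20; 4·y_hops + 3·y_water = 28.
→ y_hops = 4 and y_water = 4.
Shadow price of hops = 4.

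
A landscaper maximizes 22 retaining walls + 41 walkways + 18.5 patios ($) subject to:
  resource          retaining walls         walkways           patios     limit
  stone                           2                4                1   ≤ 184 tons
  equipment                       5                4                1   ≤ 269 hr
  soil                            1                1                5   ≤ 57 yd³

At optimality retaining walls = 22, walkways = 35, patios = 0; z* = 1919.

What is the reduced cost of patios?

Check each constraint at x*: stone 184/184 (tight); equipment 250/269 (slack 19); soil 57/57 (tight).
Slack constraints have shadow price 0 (complementary slackness).
The binding rows give the dual system: 2·y_stone + 1·y_soil = 22 and 4·y_stone + 1·y_soil = 41.
This yields shadow prices y_stone = 9.5, y_soil = 3.
Reduced cost of patios: c₃ − yᵀa₃ = 18.5 − (9.5·1 + 3·5) = 18.5 − 24.5 = -6.

-6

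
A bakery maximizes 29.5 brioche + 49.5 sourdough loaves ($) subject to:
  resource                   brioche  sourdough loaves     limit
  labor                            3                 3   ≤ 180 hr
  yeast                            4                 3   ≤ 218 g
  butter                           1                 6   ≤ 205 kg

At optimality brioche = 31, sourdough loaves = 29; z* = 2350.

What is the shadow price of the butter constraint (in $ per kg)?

At the optimum: labor uses 180 of 180 (binding); yeast uses 211 of 218 (slack = 7); butter uses 205 of 205 (binding).
Since yeast is not tight, its dual is 0.
The binding rows give the dual system: 3·y_labor + 1·y_butter = 29.5 and 3·y_labor + 6·y_butter = 49.5.
This yields shadow prices y_labor = 8.5, y_butter = 4.
Shadow price of butter = 4.

4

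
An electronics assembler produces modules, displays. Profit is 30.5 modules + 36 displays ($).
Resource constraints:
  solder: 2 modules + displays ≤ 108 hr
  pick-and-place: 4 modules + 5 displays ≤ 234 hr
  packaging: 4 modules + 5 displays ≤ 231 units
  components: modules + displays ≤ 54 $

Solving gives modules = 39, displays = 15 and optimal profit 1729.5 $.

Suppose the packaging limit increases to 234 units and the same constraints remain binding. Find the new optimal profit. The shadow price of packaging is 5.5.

1746

Δb = 3, so new z* = 1729.5 + (5.5)·(3) = 1729.5 + 16.5 = 1746.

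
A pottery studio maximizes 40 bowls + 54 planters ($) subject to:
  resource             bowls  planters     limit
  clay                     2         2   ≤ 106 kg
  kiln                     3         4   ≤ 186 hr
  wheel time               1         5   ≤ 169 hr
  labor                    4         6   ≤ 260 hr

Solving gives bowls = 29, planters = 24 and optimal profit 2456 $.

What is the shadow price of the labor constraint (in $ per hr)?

7

At the optimum: clay uses 106 of 106 (binding); kiln uses 183 of 186 (slack = 3); wheel time uses 149 of 169 (slack = 20); labor uses 260 of 260 (binding).
Slack constraints have shadow price 0 (complementary slackness).
Dual feasibility on the basic columns requires 2·y_clay + 4·y_labor = 40, 2·y_clay + 6·y_labor = 54.
→ y_clay = 6 and y_labor = 7.
Shadow price of labor = 7.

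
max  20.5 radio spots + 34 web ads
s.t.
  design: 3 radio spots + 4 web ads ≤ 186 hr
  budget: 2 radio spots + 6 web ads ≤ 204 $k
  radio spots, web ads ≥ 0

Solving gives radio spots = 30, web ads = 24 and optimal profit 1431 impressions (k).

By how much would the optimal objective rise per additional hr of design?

5.5

Both design and budget are binding at x*.
The binding rows give the dual system: 3·y_design + 2·y_budget = 20.5 and 4·y_design + 6·y_budget = 34.
→ y_design = 5.5 and y_budget = 2.
Shadow price of design = 5.5.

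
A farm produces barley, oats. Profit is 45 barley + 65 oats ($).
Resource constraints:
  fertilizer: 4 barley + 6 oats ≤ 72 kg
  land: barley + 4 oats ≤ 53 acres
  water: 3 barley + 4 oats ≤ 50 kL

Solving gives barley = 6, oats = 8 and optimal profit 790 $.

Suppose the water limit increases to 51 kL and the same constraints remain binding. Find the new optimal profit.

795

Check each constraint at x*: fertilizer 72/72 (tight); land 38/53 (slack 15); water 50/50 (tight).
Since land is not tight, its dual is 0.
The binding rows give the dual system: 4·y_fertilizer + 3·y_water = 45 and 6·y_fertilizer + 4·y_water = 65.
→ y_fertilizer = 7.5 and y_water = 5.
Δz = y_water·Δb = 5 × (1) = 5, so new z* = 790 + 5 = 795.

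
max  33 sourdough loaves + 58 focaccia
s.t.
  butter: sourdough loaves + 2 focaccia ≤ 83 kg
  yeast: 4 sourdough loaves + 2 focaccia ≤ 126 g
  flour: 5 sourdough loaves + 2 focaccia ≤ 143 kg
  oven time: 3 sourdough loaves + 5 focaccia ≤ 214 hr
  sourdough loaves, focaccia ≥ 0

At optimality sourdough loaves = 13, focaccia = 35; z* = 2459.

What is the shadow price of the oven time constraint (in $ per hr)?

8

At the optimum: butter uses 83 of 83 (binding); yeast uses 122 of 126 (slack = 4); flour uses 135 of 143 (slack = 8); oven time uses 214 of 214 (binding).
Since yeast, flour are not tight, their duals are 0.
The binding rows give the dual system: 1·y_butter + 3·y_oven time = 33 and 2·y_butter + 5·y_oven time = 58.
→ y_butter = 9 and y_oven time = 8.
Shadow price of oven time = 8.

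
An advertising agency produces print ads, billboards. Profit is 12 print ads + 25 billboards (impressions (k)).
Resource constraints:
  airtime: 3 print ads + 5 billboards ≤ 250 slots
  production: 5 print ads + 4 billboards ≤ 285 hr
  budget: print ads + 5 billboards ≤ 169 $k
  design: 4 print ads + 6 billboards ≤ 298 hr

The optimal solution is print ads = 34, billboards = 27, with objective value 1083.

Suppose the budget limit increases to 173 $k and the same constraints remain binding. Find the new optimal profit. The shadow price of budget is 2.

Δb = 4, so new z* = 1083 + (2)·(4) = 1083 + 8 = 1091.

1091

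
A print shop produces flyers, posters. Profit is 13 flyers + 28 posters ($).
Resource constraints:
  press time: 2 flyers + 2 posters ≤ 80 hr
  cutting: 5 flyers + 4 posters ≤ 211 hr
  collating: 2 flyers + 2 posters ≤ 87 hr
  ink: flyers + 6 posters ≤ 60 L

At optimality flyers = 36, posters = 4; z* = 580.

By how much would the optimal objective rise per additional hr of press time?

5

Check each constraint at x*: press time 80/80 (tight); cutting 196/211 (slack 15); collating 80/87 (slack 7); ink 60/60 (tight).
Since cutting, collating are not tight, their duals are 0.
From A_Bᵀ y = c: 2·y_press time + 1·y_ink = 13; 2·y_press time + 6·y_ink = 28.
→ y_press time = 5 and y_ink = 3.
Shadow price of press time = 5.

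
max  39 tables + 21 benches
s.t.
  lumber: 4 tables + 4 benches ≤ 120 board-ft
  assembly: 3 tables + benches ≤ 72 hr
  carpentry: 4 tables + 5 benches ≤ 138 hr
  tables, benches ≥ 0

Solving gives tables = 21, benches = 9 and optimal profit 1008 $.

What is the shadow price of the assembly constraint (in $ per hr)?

Check each constraint at x*: lumber 120/120 (tight); assembly 72/72 (tight); carpentry 129/138 (slack 9).
Slack constraints have shadow price 0 (complementary slackness).
From A_Bᵀ y = c: 4·y_lumber + 3·y_assembly = 39; 4·y_lumber + 1·y_assembly = 21.
This yields shadow prices y_lumber = 3, y_assembly = 9.
Shadow price of assembly = 9.

9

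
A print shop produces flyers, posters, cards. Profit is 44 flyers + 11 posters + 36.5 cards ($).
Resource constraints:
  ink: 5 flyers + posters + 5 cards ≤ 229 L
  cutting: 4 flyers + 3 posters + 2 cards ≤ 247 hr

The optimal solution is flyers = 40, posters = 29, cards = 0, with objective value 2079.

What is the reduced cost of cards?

-5.5

At the optimum: ink uses 229 of 229 (binding); cutting uses 247 of 247 (binding).
From A_Bᵀ y = c: 5·y_ink + 4·y_cutting = 44; 1·y_ink + 3·y_cutting = 11.
Solving: y_ink = 8, y_cutting = 1.
Reduced cost of cards: c₃ − yᵀa₃ = 36.5 − (8·5 + 1·2) = 36.5 − 42 = -5.5.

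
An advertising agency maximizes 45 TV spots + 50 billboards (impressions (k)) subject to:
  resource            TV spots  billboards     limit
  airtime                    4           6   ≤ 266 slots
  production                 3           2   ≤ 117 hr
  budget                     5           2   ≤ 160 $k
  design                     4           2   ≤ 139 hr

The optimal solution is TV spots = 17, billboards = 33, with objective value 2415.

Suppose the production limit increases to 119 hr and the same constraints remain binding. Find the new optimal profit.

2429

At the optimum: airtime uses 266 of 266 (binding); production uses 117 of 117 (binding); budget uses 151 of 160 (slack = 9); design uses 134 of 139 (slack = 5).
Slack constraints have shadow price 0 (complementary slackness).
Dual feasibility on the basic columns requires 4·y_airtime + 3·y_production = 45, 6·y_airtime + 2·y_production = 50.
Solving: y_airtime = 6, y_production = 7.
Δz = y_production·Δb = 7 × (2) = 14, so new z* = 2415 + 14 = 2429.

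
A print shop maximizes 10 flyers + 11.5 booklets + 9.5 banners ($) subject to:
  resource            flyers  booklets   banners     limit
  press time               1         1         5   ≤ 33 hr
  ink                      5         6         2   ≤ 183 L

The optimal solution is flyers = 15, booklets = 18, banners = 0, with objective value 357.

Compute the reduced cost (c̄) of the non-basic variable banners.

-6

Check each constraint at x*: press time 33/33 (tight); ink 183/183 (tight).
From A_Bᵀ y = c: 1·y_press time + 5·y_ink = 10; 1·y_press time + 6·y_ink = 11.5.
Solving: y_press time = 2.5, y_ink = 1.5.
Reduced cost of banners: c₃ − yᵀa₃ = 9.5 − (2.5·5 + 1.5·2) = 9.5 − 15.5 = -6.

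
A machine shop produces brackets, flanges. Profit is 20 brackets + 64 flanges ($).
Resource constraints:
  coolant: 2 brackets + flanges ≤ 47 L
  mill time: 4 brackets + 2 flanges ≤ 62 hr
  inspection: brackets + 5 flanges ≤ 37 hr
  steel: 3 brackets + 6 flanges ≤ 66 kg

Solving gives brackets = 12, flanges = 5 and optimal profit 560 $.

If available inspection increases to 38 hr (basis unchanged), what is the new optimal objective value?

568

Binding: inspection and steel. Non-binding: coolant (18 unused), mill time (4 unused).
Slack constraints have shadow price 0 (complementary slackness).
From A_Bᵀ y = c: 1·y_inspection + 3·y_steel = 20; 5·y_inspection + 6·y_steel = 64.
Solving: y_inspection = 8, y_steel = 4.
Δz = y_inspection·Δb = 8 × (1) = 8, so new z* = 560 + 8 = 568.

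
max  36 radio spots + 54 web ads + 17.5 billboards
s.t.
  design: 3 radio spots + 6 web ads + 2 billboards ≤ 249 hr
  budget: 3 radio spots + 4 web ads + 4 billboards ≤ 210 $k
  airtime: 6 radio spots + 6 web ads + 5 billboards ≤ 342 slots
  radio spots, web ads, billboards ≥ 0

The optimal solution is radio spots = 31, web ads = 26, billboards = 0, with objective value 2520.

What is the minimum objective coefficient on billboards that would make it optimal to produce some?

27

Binding: design and airtime. Non-binding: budget (13 unused).
Slack constraints have shadow price 0 (complementary slackness).
The binding rows give the dual system: 3·y_design + 6·y_airtime = 36 and 6·y_design + 6·y_airtime = 54.
This yields shadow prices y_design = 6, y_airtime = 3.
billboards enters the basis when its profit ≥ yᵀa₃ = 6·2 + 3·5 = 27.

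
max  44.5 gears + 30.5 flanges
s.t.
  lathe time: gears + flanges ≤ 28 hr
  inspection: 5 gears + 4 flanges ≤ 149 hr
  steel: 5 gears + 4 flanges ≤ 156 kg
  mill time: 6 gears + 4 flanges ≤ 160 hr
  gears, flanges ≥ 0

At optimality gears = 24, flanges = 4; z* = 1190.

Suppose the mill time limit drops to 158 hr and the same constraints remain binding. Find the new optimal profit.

Check each constraint at x*: lathe time 28/28 (tight); inspection 136/149 (slack 13); steel 136/156 (slack 20); mill time 160/160 (tight).
By complementary slackness, y = 0 for the non-binding constraints.
The binding rows give the dual system: 1·y_lathe time + 6·y_mill time = 44.5 and 1·y_lathe time + 4·y_mill time = 30.5.
This yields shadow prices y_lathe time = 2.5, y_mill time = 7.
Δz = y_mill time·Δb = 7 × (-2) = -14, so new z* = 1190 − 14 = 1176.

1176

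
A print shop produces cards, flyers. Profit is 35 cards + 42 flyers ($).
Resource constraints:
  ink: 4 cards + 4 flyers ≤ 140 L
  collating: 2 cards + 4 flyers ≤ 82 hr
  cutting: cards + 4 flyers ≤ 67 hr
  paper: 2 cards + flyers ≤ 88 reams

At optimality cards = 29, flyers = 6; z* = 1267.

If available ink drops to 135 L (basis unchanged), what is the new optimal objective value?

Check each constraint at x*: ink 140/140 (tight); collating 82/82 (tight); cutting 53/67 (slack 14); paper 64/88 (slack 24).
Slack constraints have shadow price 0 (complementary slackness).
From A_Bᵀ y = c: 4·y_ink + 2·y_collating = 35; 4·y_ink + 4·y_collating = 42.
This yields shadow prices y_ink = 7, y_collating = 3.5.
Δz = y_ink·Δb = 7 × (-5) = -35, so new z* = 1267 − 35 = 1232.

1232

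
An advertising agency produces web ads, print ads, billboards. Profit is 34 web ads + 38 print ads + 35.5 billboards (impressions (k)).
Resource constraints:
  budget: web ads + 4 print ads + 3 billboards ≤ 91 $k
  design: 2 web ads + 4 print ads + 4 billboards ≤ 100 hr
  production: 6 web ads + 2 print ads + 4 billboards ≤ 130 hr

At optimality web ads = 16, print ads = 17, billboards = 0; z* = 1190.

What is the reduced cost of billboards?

At the optimum: budget uses 84 of 91 (slack = 7); design uses 100 of 100 (binding); production uses 130 of 130 (binding).
Slack constraints have shadow price 0 (complementary slackness).
Dual feasibility on the basic columns requires 2·y_design + 6·y_production = 34, 4·y_design + 2·y_production = 38.
→ y_design = 8 and y_production = 3.
Reduced cost of billboards: c₃ − yᵀa₃ = 35.5 − (8·4 + 3·4) = 35.5 − 44 = -8.5.

-8.5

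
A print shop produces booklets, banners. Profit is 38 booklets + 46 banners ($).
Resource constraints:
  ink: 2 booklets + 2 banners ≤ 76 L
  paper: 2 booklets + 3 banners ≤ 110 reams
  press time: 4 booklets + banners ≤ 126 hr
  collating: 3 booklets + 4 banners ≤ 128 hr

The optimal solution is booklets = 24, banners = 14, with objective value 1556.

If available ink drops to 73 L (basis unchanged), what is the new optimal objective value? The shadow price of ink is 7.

1535

Δb = -3, so new z* = 1556 + (7)·(-3) = 1556 − 21 = 1535.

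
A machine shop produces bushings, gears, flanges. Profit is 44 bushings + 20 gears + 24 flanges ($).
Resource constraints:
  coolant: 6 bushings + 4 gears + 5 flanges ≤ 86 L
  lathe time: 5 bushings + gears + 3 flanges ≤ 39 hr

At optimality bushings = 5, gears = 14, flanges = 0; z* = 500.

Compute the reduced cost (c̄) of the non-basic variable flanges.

-8

Both coolant and lathe time are binding at x*.
From A_Bᵀ y = c: 6·y_coolant + 5·y_lathe time = 44; 4·y_coolant + 1·y_lathe time = 20.
This yields shadow prices y_coolant = 4, y_lathe time = 4.
Reduced cost of flanges: c₃ − yᵀa₃ = 24 − (4·5 + 4·3) = 24 − 32 = -8.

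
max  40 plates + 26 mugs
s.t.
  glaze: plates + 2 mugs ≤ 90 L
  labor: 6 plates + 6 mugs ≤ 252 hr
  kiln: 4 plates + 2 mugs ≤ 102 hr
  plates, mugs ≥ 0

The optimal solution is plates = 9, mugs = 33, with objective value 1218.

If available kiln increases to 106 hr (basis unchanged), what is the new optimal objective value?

1246

Check each constraint at x*: glaze 75/90 (slack 15); labor 252/252 (tight); kiln 102/102 (tight).
By complementary slackness, y = 0 for the non-binding constraint.
The binding rows give the dual system: 6·y_labor + 4·y_kiln = 40 and 6·y_labor + 2·y_kiln = 26.
Solving: y_labor = 2, y_kiln = 7.
Δz = y_kiln·Δb = 7 × (4) = 28, so new z* = 1218 + 28 = 1246.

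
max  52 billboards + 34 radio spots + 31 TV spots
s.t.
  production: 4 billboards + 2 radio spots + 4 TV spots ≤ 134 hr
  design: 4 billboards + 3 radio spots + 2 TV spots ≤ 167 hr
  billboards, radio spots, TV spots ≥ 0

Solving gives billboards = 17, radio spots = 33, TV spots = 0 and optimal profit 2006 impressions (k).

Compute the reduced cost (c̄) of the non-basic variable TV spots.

At the optimum: production uses 134 of 134 (binding); design uses 167 of 167 (binding).
From A_Bᵀ y = c: 4·y_production + 4·y_design = 52; 2·y_production + 3·y_design = 34.
→ y_production = 5 and y_design = 8.
Reduced cost of TV spots: c₃ − yᵀa₃ = 31 − (5·4 + 8·2) = 31 − 36 = -5.

-5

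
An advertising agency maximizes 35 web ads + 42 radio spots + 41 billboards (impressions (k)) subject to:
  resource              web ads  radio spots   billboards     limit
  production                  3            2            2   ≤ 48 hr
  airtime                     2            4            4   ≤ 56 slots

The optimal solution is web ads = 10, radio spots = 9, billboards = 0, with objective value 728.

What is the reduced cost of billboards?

-1

Both production and airtime are binding at x*.
The binding rows give the dual system: 3·y_production + 2·y_airtime = 35 and 2·y_production + 4·y_airtime = 42.
Solving: y_production = 7, y_airtime = 7.
Reduced cost of billboards: c₃ − yᵀa₃ = 41 − (7·2 + 7·4) = 41 − 42 = -1.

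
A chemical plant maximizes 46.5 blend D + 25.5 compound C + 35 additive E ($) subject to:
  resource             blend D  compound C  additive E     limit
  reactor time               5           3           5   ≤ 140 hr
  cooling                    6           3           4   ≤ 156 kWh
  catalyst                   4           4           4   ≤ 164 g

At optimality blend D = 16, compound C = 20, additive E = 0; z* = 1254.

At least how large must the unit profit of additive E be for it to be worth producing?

At the optimum: reactor time uses 140 of 140 (binding); cooling uses 156 of 156 (binding); catalyst uses 144 of 164 (slack = 20).
Since catalyst is not tight, its dual is 0.
The binding rows give the dual system: 5·y_reactor time + 6·y_cooling = 46.5 and 3·y_reactor time + 3·y_cooling = 25.5.
Solving: y_reactor time = 4.5, y_cooling = 4.
additive E enters the basis when its profit ≥ yᵀa₃ = 4.5·5 + 4·4 = 38.5.

38.5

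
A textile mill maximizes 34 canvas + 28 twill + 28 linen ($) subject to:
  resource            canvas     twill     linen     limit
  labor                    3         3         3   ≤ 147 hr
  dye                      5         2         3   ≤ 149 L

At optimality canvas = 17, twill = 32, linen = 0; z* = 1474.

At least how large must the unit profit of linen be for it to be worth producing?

Both labor and dye are binding at x*.
The binding rows give the dual system: 3·y_labor + 5·y_dye = 34 and 3·y_labor + 2·y_dye = 28.
Solving: y_labor = 8, y_dye = 2.
linen enters the basis when its profit ≥ yᵀa₃ = 8·3 + 2·3 = 30.

30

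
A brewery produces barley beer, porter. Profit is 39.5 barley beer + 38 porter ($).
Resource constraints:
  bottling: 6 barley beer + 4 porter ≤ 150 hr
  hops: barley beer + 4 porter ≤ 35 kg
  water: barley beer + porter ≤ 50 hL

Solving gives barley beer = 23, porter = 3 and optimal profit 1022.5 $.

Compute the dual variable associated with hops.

3.5

Check each constraint at x*: bottling 150/150 (tight); hops 35/35 (tight); water 26/50 (slack 24).
Slack constraints have shadow price 0 (complementary slackness).
The binding rows give the dual system: 6·y_bottling + 1·y_hops = 39.5 and 4·y_bottling + 4·y_hops = 38.
Solving: y_bottling = 6, y_hops = 3.5.
Shadow price of hops = 3.5.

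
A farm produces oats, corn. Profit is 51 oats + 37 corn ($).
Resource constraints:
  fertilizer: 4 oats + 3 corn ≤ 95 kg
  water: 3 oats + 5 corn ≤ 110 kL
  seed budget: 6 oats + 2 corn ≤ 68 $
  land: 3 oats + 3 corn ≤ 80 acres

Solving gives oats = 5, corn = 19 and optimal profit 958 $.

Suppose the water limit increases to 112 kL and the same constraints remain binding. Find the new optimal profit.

968

Binding: water and seed budget. Non-binding: fertilizer (18 unused), land (8 unused).
Slack constraints have shadow price 0 (complementary slackness).
The binding rows give the dual system: 3·y_water + 6·y_seed budget = 51 and 5·y_water + 2·y_seed budget = 37.
→ y_water = 5 and y_seed budget = 6.
Δz = y_water·Δb = 5 × (2) = 10, so new z* = 958 + 10 = 968.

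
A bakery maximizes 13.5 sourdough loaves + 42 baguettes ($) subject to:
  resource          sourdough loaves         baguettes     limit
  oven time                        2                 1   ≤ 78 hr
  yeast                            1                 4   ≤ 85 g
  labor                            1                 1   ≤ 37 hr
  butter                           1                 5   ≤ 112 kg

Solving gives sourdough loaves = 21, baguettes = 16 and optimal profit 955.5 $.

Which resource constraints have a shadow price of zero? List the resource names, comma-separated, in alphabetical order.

oven time: 58/78 (slack 20)
yeast: 85/85 (binding)
labor: 37/37 (binding)
butter: 101/112 (slack 11)
By complementary slackness, a constraint with positive slack has shadow price 0 → butter, oven time.

butter, oven time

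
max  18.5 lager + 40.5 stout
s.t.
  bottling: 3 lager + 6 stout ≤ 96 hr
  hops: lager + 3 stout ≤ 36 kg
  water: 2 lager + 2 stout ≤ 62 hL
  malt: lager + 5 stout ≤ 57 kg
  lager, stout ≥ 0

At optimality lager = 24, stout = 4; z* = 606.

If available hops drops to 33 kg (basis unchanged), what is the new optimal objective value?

595.5

Binding: bottling and hops. Non-binding: water (6 unused), malt (13 unused).
Since water, malt are not tight, their duals are 0.
The binding rows give the dual system: 3·y_bottling + 1·y_hops = 18.5 and 6·y_bottling + 3·y_hops = 40.5.
→ y_bottling = 5 and y_hops = 3.5.
Δz = y_hops·Δb = 3.5 × (-3) = -10.5, so new z* = 606 − 10.5 = 595.5.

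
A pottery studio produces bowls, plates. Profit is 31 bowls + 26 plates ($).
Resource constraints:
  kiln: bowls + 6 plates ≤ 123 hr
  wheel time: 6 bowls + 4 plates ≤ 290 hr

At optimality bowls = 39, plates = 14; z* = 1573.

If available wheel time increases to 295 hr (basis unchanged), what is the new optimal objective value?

1598

Both kiln and wheel time are binding at x*.
From A_Bᵀ y = c: 1·y_kiln + 6·y_wheel time = 31; 6·y_kiln + 4·y_wheel time = 26.
→ y_kiln = 1 and y_wheel time = 5.
Δz = y_wheel time·Δb = 5 × (5) = 25, so new z* = 1573 + 25 = 1598.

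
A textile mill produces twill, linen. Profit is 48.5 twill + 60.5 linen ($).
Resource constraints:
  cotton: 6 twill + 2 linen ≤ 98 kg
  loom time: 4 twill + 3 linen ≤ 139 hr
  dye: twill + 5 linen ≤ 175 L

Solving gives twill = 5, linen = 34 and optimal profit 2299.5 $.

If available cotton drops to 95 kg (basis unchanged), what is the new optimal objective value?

2280

Check each constraint at x*: cotton 98/98 (tight); loom time 122/139 (slack 17); dye 175/175 (tight).
Since loom time is not tight, its dual is 0.
From A_Bᵀ y = c: 6·y_cotton + 1·y_dye = 48.5; 2·y_cotton + 5·y_dye = 60.5.
Solving: y_cotton = 6.5, y_dye = 9.5.
Δz = y_cotton·Δb = 6.5 × (-3) = -19.5, so new z* = 2299.5 − 19.5 = 2280.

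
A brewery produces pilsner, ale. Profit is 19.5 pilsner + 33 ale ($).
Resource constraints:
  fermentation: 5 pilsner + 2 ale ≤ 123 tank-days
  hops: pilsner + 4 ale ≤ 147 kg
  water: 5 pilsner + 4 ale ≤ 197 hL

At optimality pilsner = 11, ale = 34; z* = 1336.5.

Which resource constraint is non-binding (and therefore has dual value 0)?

fermentation: 123/123 (binding)
hops: 147/147 (binding)
water: 191/197 (slack 6)
By complementary slackness, a constraint with positive slack has shadow price 0 → water.

water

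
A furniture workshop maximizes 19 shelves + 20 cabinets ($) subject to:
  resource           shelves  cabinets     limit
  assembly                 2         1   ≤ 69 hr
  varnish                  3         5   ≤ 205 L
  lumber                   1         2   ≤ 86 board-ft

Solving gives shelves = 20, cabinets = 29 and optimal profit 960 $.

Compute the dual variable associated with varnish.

3

Check each constraint at x*: assembly 69/69 (tight); varnish 205/205 (tight); lumber 78/86 (slack 8).
Since lumber is not tight, its dual is 0.
The binding rows give the dual system: 2·y_assembly + 3·y_varnish = 19 and 1·y_assembly + 5·y_varnish = 20.
This yields shadow prices y_assembly = 5, y_varnish = 3.
Shadow price of varnish = 3.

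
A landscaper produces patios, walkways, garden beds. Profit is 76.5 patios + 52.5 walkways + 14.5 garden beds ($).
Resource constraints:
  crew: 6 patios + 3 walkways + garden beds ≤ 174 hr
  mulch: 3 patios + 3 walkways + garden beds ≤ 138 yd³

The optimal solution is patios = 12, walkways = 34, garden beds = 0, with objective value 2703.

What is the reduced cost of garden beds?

At the optimum: crew uses 174 of 174 (binding); mulch uses 138 of 138 (binding).
From A_Bᵀ y = c: 6·y_crew + 3·y_mulch = 76.5; 3·y_crew + 3·y_mulch = 52.5.
Solving: y_crew = 8, y_mulch = 9.5.
Reduced cost of garden beds: c₃ − yᵀa₃ = 14.5 − (8·1 + 9.5·1) = 14.5 − 17.5 = -3.

-3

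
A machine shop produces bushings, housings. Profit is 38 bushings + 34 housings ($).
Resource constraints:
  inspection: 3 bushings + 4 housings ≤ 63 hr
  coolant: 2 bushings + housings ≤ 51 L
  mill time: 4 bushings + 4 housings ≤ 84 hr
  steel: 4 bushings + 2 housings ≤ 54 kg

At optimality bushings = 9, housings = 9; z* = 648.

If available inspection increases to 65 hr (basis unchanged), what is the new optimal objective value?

660

Binding: inspection and steel. Non-binding: coolant (24 unused), mill time (12 unused).
Slack constraints have shadow price 0 (complementary slackness).
From A_Bᵀ y = c: 3·y_inspection + 4·y_steel = 38; 4·y_inspection + 2·y_steel = 34.
Solving: y_inspection = 6, y_steel = 5.
Δz = y_inspection·Δb = 6 × (2) = 12, so new z* = 648 + 12 = 660.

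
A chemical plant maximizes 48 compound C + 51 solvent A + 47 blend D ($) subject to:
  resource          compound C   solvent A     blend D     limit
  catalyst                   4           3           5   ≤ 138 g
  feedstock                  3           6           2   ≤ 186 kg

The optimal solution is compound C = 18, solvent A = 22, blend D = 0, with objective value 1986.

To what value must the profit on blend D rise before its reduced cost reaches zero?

53

Both catalyst and feedstock are binding at x*.
From A_Bᵀ y = c: 4·y_catalyst + 3·y_feedstock = 48; 3·y_catalyst + 6·y_feedstock = 51.
This yields shadow prices y_catalyst = 9, y_feedstock = 4.
blend D enters the basis when its profit ≥ yᵀa₃ = 9·5 + 4·2 = 53.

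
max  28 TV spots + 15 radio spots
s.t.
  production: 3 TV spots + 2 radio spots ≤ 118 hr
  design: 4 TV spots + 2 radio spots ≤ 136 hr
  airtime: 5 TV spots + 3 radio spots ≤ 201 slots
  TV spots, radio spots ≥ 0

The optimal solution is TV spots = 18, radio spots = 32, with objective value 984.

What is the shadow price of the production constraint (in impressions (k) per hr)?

2

At the optimum: production uses 118 of 118 (binding); design uses 136 of 136 (binding); airtime uses 186 of 201 (slack = 15).
Since airtime is not tight, its dual is 0.
Dual feasibility on the basic columns requires 3·y_production + 4·y_design = 28, 2·y_production + 2·y_design = 15.
Solving: y_production = 2, y_design = 5.5.
Shadow price of production = 2.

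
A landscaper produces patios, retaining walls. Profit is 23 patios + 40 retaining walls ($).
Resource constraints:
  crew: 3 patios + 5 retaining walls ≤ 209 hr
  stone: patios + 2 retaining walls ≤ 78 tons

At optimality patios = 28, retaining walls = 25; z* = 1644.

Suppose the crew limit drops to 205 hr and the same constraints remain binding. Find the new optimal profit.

1620

Check each constraint at x*: crew 209/209 (tight); stone 78/78 (tight).
Dual feasibility on the basic columns requires 3·y_crew + 1·y_stone = 23, 5·y_crew + 2·y_stone = 40.
Solving: y_crew = 6, y_stone = 5.
Δz = y_crew·Δb = 6 × (-4) = -24, so new z* = 1644 − 24 = 1620.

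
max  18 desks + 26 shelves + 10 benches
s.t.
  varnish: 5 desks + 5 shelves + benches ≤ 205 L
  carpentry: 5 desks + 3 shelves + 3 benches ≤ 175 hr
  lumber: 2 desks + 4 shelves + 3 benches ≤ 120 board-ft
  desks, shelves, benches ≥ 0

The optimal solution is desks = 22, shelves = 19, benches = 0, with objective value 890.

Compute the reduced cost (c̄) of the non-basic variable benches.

Check each constraint at x*: varnish 205/205 (tight); carpentry 167/175 (slack 8); lumber 120/120 (tight).
By complementary slackness, y = 0 for the non-binding constraint.
The binding rows give the dual system: 5·y_varnish + 2·y_lumber = 18 and 5·y_varnish + 4·y_lumber = 26.
→ y_varnish = 2 and y_lumber = 4.
Reduced cost of benches: c₃ − yᵀa₃ = 10 − (2·1 + 4·3) = 10 − 14 = -4.

-4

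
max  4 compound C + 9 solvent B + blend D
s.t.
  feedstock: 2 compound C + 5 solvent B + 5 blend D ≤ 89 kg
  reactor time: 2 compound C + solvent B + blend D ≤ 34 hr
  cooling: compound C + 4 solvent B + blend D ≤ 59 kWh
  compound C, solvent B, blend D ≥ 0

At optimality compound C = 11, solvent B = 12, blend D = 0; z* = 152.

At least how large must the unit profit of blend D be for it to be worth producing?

3

At the optimum: feedstock uses 82 of 89 (slack = 7); reactor time uses 34 of 34 (binding); cooling uses 59 of 59 (binding).
By complementary slackness, y = 0 for the non-binding constraint.
From A_Bᵀ y = c: 2·y_reactor time + 1·y_cooling = 4; 1·y_reactor time + 4·y_cooling = 9.
Solving: y_reactor time = 1, y_cooling = 2.
blend D enters the basis when its profit ≥ yᵀa₃ = 1·1 + 2·1 = 3.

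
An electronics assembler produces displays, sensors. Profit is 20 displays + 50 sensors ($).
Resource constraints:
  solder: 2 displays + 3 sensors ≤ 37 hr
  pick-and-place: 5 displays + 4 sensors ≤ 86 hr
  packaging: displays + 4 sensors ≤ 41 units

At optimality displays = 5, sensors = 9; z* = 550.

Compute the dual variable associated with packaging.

Check each constraint at x*: solder 37/37 (tight); pick-and-place 61/86 (slack 25); packaging 41/41 (tight).
By complementary slackness, y = 0 for the non-binding constraint.
From A_Bᵀ y = c: 2·y_solder + 1·y_packaging = 20; 3·y_solder + 4·y_packaging = 50.
This yields shadow prices y_solder = 6, y_packaging = 8.
Shadow price of packaging = 8.

8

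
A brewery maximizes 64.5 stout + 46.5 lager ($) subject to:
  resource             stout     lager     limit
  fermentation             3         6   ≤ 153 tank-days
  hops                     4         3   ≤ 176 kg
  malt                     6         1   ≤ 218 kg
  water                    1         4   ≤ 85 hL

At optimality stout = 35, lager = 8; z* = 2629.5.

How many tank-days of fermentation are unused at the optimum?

fermentation used = 3·35 + 6·8 = 153; slack = 153 − 153 = 0.

0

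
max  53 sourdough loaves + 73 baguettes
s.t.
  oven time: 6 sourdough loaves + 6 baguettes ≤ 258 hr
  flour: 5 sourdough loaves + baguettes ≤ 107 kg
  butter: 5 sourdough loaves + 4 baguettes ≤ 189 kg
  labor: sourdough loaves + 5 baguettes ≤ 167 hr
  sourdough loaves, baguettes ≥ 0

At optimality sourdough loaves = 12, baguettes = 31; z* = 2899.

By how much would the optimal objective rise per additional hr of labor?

5

At the optimum: oven time uses 258 of 258 (binding); flour uses 91 of 107 (slack = 16); butter uses 184 of 189 (slack = 5); labor uses 167 of 167 (binding).
By complementary slackness, y = 0 for the non-binding constraints.
The binding rows give the dual system: 6·y_oven time + 1·y_labor = 53 and 6·y_oven time + 5·y_labor = 73.
→ y_oven time = 8 and y_labor = 5.
Shadow price of labor = 5.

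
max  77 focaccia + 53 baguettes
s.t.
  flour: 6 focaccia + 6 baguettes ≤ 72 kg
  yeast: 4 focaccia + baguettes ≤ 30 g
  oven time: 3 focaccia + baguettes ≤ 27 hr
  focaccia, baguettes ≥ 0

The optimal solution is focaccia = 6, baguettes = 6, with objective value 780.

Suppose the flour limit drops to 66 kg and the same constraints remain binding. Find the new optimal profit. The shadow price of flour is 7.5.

Δb = -6, so new z* = 780 + (7.5)·(-6) = 780 − 45 = 735.

735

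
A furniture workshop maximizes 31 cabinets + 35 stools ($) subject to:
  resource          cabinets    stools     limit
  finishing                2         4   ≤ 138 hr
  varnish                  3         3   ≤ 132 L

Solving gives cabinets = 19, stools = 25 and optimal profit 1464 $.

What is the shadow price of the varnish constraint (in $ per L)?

9

At the optimum: finishing uses 138 of 138 (binding); varnish uses 132 of 132 (binding).
The binding rows give the dual system: 2·y_finishing + 3·y_varnish = 31 and 4·y_finishing + 3·y_varnish = 35.
→ y_finishing = 2 and y_varnish = 9.
Shadow price of varnish = 9.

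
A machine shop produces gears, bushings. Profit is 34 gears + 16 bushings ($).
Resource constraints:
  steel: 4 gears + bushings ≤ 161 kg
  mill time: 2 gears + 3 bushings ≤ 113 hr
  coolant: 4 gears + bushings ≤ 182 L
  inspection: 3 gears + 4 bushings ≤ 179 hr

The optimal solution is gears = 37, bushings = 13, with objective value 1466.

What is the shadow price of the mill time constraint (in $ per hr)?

Binding: steel and mill time. Non-binding: coolant (21 unused), inspection (16 unused).
By complementary slackness, y = 0 for the non-binding constraints.
Dual feasibility on the basic columns requires 4·y_steel + 2·y_mill time = 34, 1·y_steel + 3·y_mill time = 16.
Solving: y_steel = 7, y_mill time = 3.
Shadow price of mill time = 3.

3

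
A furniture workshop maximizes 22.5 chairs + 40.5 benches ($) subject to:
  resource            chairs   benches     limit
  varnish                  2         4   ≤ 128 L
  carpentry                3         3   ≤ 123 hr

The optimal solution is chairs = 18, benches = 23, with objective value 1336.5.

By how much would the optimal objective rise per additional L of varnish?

9

At the optimum: varnish uses 128 of 128 (binding); carpentry uses 123 of 123 (binding).
Dual feasibility on the basic columns requires 2·y_varnish + 3·y_carpentry = 22.5, 4·y_varnish + 3·y_carpentry = 40.5.
This yields shadow prices y_varnish = 9, y_carpentry = 1.5.
Shadow price of varnish = 9.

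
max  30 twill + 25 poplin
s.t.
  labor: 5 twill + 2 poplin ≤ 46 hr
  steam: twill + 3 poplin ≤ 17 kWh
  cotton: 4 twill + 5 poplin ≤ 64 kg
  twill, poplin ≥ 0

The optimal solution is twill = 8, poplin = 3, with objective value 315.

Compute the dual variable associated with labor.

5

Binding: labor and steam. Non-binding: cotton (17 unused).
By complementary slackness, y = 0 for the non-binding constraint.
The binding rows give the dual system: 5·y_labor + 1·y_steam = 30 and 2·y_labor + 3·y_steam = 25.
Solving: y_labor = 5, y_steam = 5.
Shadow price of labor = 5.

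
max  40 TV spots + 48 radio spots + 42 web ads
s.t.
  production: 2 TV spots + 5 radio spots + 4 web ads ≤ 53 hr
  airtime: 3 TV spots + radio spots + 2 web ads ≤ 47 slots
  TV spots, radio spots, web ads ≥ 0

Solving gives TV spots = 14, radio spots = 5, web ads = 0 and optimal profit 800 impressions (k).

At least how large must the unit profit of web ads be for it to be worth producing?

Check each constraint at x*: production 53/53 (tight); airtime 47/47 (tight).
The binding rows give the dual system: 2·y_production + 3·y_airtime = 40 and 5·y_production + 1·y_airtime = 48.
→ y_production = 8 and y_airtime = 8.
web ads enters the basis when its profit ≥ yᵀa₃ = 8·4 + 8·2 = 48.

48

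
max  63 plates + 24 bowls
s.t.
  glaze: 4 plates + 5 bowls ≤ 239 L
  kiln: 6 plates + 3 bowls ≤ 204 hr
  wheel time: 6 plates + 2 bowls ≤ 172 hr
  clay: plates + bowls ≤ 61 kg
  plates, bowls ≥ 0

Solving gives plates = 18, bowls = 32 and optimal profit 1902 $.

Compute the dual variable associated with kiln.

3

Binding: kiln and wheel time. Non-binding: glaze (7 unused), clay (11 unused).
Since glaze, clay are not tight, their duals are 0.
Dual feasibility on the basic columns requires 6·y_kiln + 6·y_wheel time = 63, 3·y_kiln + 2·y_wheel time = 24.
This yields shadow prices y_kiln = 3, y_wheel time = 7.5.
Shadow price of kiln = 3.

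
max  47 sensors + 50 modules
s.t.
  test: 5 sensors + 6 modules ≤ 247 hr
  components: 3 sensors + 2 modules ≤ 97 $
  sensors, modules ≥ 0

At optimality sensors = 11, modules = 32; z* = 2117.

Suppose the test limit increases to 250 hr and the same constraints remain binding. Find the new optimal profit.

Both test and components are binding at x*.
The binding rows give the dual system: 5·y_test + 3·y_components = 47 and 6·y_test + 2·y_components = 50.
This yields shadow prices y_test = 7, y_components = 4.
Δz = y_test·Δb = 7 × (3) = 21, so new z* = 2117 + 21 = 2138.

2138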